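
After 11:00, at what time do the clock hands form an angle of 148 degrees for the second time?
At t minutes past 11:00, the hour hand is at 30 x 11 + 0.5t degrees and the minute hand is at 6t degrees.
The smaller angle between them is 148 degrees when |30H - 5.5t| = 148 or |30H - 5.5t| = 212.
With H = 11, solve 30 x 11 - 5.5t = +/- target for each target:
  t = (30 x 11 - 148) / 5.5 = 33.09
  t = (30 x 11 + 148) / 5.5 = 86.91 (outside (0, 60))
  t = (30 x 11 - 212) / 5.5 = 21.45
  t = (30 x 11 + 212) / 5.5 = 98.55 (outside (0, 60))
Valid solutions in (0, 60): {21.45, 33.09} minutes.
The second occurrence is t = 33.09 minutes.
The hands form a 148-degree angle at 33.09 minutes past 11:00.

Final answer: 33.09 minutes past 11:00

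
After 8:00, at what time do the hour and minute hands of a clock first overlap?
The minute hand gains 5.5 degrees per minute on the hour hand.
At 8:00, the hour hand is at 240 degrees and the minute hand is at 0 degrees.
The gap is 240 degrees. Time to close: 240/5.5 = 60 x 8/11 = 43.64 minutes.
The hands overlap at 43.64 minutes past 8:00.

Final answer: 43.64 minutes past 8:00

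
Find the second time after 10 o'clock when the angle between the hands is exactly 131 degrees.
At t minutes past 10:00, the hour hand is at 30 x 10 + 0.5t degrees and the minute hand is at 6t degrees.
The smaller angle between them is 131 degrees when |30H - 5.5t| = 131 or |30H - 5.5t| = 229.
With H = 10, solve 30 x 10 - 5.5t = +/- target for each target:
  t = (30 x 10 - 131) / 5.5 = 30.73
  t = (30 x 10 + 131) / 5.5 = 78.36 (outside (0, 60))
  t = (30 x 10 - 229) / 5.5 = 12.91
  t = (30 x 10 + 229) / 5.5 = 96.18 (outside (0, 60))
Valid solutions in (0, 60): {12.91, 30.73} minutes.
The second occurrence is t = 30.73 minutes.
The hands form a 131-degree angle at 30.73 minutes past 10:00.

Final answer: 30.73 minutes past 10:00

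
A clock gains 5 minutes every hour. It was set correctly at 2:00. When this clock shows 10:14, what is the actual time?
For every 60 true minutes, the faulty clock advances 65 minutes, so 1 faulty-clock minute corresponds to 60/65 true minutes.
From 2:00 to 10:14 on the faulty dial is 494 minutes.
True elapsed: 494 x 60/65 = 456 minutes = 7 hours and 36 minutes.
True time: 2:00 + 7 hours and 36 minutes = 9:36.

Final answer: 9:36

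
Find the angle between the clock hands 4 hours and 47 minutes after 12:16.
First find the time 4 hours and 47 minutes after 12:16.
Total minutes: 12 x 60 + 16 + 4 x 60 + 47 = 1023.
1023 mod 720 = 303 minutes = 5:03.
Now compute the angle at 5:03:
Hour hand: 5 x 30 + 3 x 0.5 = 151.5 degrees
Minute hand: 3 x 6 = 18 degrees
Difference: |151.5 - 18| = 133.5 degrees
The angle is 133.5 degrees

Final answer: 133.5 degrees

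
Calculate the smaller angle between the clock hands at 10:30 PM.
Hour hand position: 10 x 30 + 30 x 0.5 = 315 degrees
Minute hand position: 30 x 6 = 180 degrees
Difference: |315 - 180| = 135 degrees
The angle between the hands is 135 degrees

Final answer: 135 degrees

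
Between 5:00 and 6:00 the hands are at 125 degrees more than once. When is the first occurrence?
At t minutes past 5:00, the hour hand is at 30 x 5 + 0.5t degrees and the minute hand is at 6t degrees.
The smaller angle between them is 125 degrees when |30H - 5.5t| = 125 or |30H - 5.5t| = 235.
With H = 5, solve 30 x 5 - 5.5t = +/- target for each target:
  t = (30 x 5 - 125) / 5.5 = 4.55
  t = (30 x 5 + 125) / 5.5 = 50
  t = (30 x 5 - 235) / 5.5 = -15.45 (outside (0, 60))
  t = (30 x 5 + 235) / 5.5 = 70 (outside (0, 60))
Valid solutions in (0, 60): {4.55, 50} minutes.
The first occurrence is t = 4.55 minutes.
The hands form a 125-degree angle at 4.55 minutes past 5:00.

Final answer: 4.55 minutes past 5:00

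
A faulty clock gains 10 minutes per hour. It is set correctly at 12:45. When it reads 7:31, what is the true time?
For every 60 true minutes, the faulty clock advances 70 minutes, so 1 faulty-clock minute corresponds to 60/70 true minutes.
From 12:45 to 7:31 on the faulty dial is 406 minutes.
True elapsed: 406 x 60/70 = 348 minutes = 5 hours and 48 minutes.
True time: 12:45 + 5 hours and 48 minutes = 6:33.

Final answer: 6:33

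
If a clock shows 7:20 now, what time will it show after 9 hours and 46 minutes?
Starting time: 7:20
Adding 46 minutes to 20 minutes: 20 + 46 = 66 minutes = 1 hour and 6 minutes
Adding 9 hours: 7 + 9 + 1 (carry) = 17 - 12 = 5
Final time: 5:06

Final answer: 5:06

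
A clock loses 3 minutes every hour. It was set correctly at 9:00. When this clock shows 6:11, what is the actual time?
For every 60 true minutes, the faulty clock advances 57 minutes, so 1 faulty-clock minute corresponds to 60/57 true minutes.
From 9:00 to 6:11 on the faulty dial is 551 minutes.
True elapsed: 551 x 60/57 = 580 minutes = 9 hours and 40 minutes.
True time: 9:00 + 9 hours and 40 minutes = 6:40.

Final answer: 6:40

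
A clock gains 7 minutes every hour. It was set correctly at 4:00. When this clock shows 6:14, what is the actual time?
For every 60 true minutes, the faulty clock advances 67 minutes, so 1 faulty-clock minute corresponds to 60/67 true minutes.
From 4:00 to 6:14 on the faulty dial is 134 minutes.
True elapsed: 134 x 60/67 = 120 minutes = 2 hours.
True time: 4:00 + 2 hours = 6:00.

Final answer: 6:00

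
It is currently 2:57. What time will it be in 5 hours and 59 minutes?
Starting time: 2:57
Adding 59 minutes to 57 minutes: 57 + 59 = 116 minutes = 1 hour and 56 minutes
Adding 5 hours: 2 + 5 + 1 (carry) = 8
Final time: 8:56

Final answer: 8:56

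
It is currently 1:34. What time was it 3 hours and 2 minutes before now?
Starting time: 1:34 = 94 total minutes past 12:00
Subtracting: 3 hours and 2 minutes = 182 minutes
94 - 182 = -88 (negative, add 12 hours = 720) = 632 minutes
= 10 hours and 32 minutes past 12:00 = 10:32

Final answer: 10:32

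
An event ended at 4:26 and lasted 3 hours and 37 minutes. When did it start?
Starting time: 4:26 = 266 total minutes past 12:00
Subtracting: 3 hours and 37 minutes = 217 minutes
266 - 217 = 49 minutes
= 49 minutes past 12:00 = 12:49

Final answer: 12:49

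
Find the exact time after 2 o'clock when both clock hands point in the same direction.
The minute hand gains 5.5 degrees per minute on the hour hand.
At 2:00, the hour hand is at 60 degrees and the minute hand is at 0 degrees.
The gap is 60 degrees. Time to close: 60/5.5 = 60 x 2/11 = 10.91 minutes.
The hands overlap at 10.91 minutes past 2:00.

Final answer: 10.91 minutes past 2:00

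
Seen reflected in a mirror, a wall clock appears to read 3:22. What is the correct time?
Reflection across the vertical (12-6) axis maps a hand at angle A degrees to (360 - A) degrees, which sends a reading of T minutes past 12:00 to (720 - T) minutes past 12:00.
Mirror reads 3:22 = 202 minutes past 12:00.
Actual time: (720 - 202) mod 720 = 518 minutes = 8:38.

Final answer: 8:38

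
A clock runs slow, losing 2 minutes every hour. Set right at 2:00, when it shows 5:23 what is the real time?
For every 60 true minutes, the faulty clock advances 58 minutes, so 1 faulty-clock minute corresponds to 60/58 true minutes.
From 2:00 to 5:23 on the faulty dial is 203 minutes.
True elapsed: 203 x 60/58 = 210 minutes = 3 hours and 30 minutes.
True time: 2:00 + 3 hours and 30 minutes = 5:30.

Final answer: 5:30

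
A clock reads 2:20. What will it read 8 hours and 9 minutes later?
Starting time: 2:20
Adding 9 minutes to 20 minutes: 20 + 9 = 29 minutes
Adding 8 hours: 2 + 8 = 10
Final time: 10:29

Final answer: 10:29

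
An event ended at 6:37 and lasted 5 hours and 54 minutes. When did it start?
Starting time: 6:37 = 397 total minutes past 12:00
Subtracting: 5 hours and 54 minutes = 354 minutes
397 - 354 = 43 minutes
= 43 minutes past 12:00 = 12:43

Final answer: 12:43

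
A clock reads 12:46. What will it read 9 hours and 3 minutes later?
Starting time: 12:46
Adding 3 minutes to 46 minutes: 46 + 3 = 49 minutes
Adding 9 hours: 12 + 9 = 21 - 12 = 9
Final time: 9:49

Final answer: 9:49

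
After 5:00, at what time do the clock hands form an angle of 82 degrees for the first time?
At t minutes past 5:00, the hour hand is at 30 x 5 + 0.5t degrees and the minute hand is at 6t degrees.
The smaller angle between them is 82 degrees when |30H - 5.5t| = 82 or |30H - 5.5t| = 278.
With H = 5, solve 30 x 5 - 5.5t = +/- target for each target:
  t = (30 x 5 - 82) / 5.5 = 12.36
  t = (30 x 5 + 82) / 5.5 = 42.18
  t = (30 x 5 - 278) / 5.5 = -23.27 (outside (0, 60))
  t = (30 x 5 + 278) / 5.5 = 77.82 (outside (0, 60))
Valid solutions in (0, 60): {12.36, 42.18} minutes.
The first occurrence is t = 12.36 minutes.
The hands form a 82-degree angle at 12.36 minutes past 5:00.

Final answer: 12.36 minutes past 5:00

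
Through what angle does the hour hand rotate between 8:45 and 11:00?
The hour hand moves 0.5 degrees per minute.
Time elapsed: 11:00 - 8:45 = 135 minutes
Angular displacement: 135 x 0.5 = 67.5 degrees

Final answer: 67.5 degrees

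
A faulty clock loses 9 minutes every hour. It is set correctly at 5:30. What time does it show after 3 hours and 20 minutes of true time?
For every 60 true minutes, the faulty clock advances 60 - 9 = 51 minutes.
True elapsed: 3 hours and 20 minutes = 200 minutes.
Faulty clock advances: 200 x 51/60 = 170 minutes (drift: 30 minutes behind).
Shown time: 5:30 + 170 minutes = 8:20.

Final answer: 8:20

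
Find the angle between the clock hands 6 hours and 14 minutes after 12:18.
First find the time 6 hours and 14 minutes after 12:18.
Total minutes: 12 x 60 + 18 + 6 x 60 + 14 = 1112.
1112 mod 720 = 392 minutes = 6:32.
Now compute the angle at 6:32:
Hour hand: 6 x 30 + 32 x 0.5 = 196 degrees
Minute hand: 32 x 6 = 192 degrees
Difference: |196 - 192| = 4 degrees
The angle is 4 degrees

Final answer: 4 degrees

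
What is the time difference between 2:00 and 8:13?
From 2:00 to 8:13:
(8 x 60 + 13) - (2 x 60 + 0) = 493 - 120 = 373 minutes
= 6 hours and 13 minutes

Final answer: 6 hours and 13 minutes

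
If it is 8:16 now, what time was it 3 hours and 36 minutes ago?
Starting time: 8:16 = 496 total minutes past 12:00
Subtracting: 3 hours and 36 minutes = 216 minutes
496 - 216 = 280 minutes
= 4 hours and 40 minutes past 12:00 = 4:40

Final answer: 4:40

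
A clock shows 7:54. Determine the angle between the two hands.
Hour hand position: 7 x 30 + 54 x 0.5 = 237 degrees
Minute hand position: 54 x 6 = 324 degrees
Difference: |237 - 324| = 87 degrees
The angle between the hands is 87 degrees

Final answer: 87 degrees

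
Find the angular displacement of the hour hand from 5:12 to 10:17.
The hour hand moves 0.5 degrees per minute.
Time elapsed: 10:17 - 5:12 = 305 minutes
Angular displacement: 305 x 0.5 = 152.5 degrees

Final answer: 152.5 degrees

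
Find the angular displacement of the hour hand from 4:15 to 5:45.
The hour hand moves 0.5 degrees per minute.
Time elapsed: 5:45 - 4:15 = 90 minutes
Angular displacement: 90 x 0.5 = 45 degrees

Final answer: 45 degrees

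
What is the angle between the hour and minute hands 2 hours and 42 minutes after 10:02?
First find the time 2 hours and 42 minutes after 10:02.
Total minutes: 10 x 60 + 2 + 2 x 60 + 42 = 764.
764 mod 720 = 44 minutes = 12:44.
Now compute the angle at 12:44:
Hour hand: 0 x 30 + 44 x 0.5 = 22 degrees
Minute hand: 44 x 6 = 264 degrees
Difference: |22 - 264| = 242 degrees
Smaller angle: 360 - 242 = 118 degrees

Final answer: 118 degrees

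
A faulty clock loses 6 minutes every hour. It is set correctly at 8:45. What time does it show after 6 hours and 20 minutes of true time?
For every 60 true minutes, the faulty clock advances 60 - 6 = 54 minutes.
True elapsed: 6 hours and 20 minutes = 380 minutes.
Faulty clock advances: 380 x 54/60 = 342 minutes (drift: 38 minutes behind).
Shown time: 8:45 + 342 minutes = 2:27.

Final answer: 2:27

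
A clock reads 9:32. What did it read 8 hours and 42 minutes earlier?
Starting time: 9:32 = 572 total minutes past 12:00
Subtracting: 8 hours and 42 minutes = 522 minutes
572 - 522 = 50 minutes
= 50 minutes past 12:00 = 12:50

Final answer: 12:50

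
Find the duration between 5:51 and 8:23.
From 5:51 to 8:23:
(8 x 60 + 23) - (5 x 60 + 51) = 503 - 351 = 152 minutes
= 2 hours and 32 minutes

Final answer: 2 hours and 32 minutes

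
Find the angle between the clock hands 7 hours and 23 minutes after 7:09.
First find the time 7 hours and 23 minutes after 7:09.
Total minutes: 7 x 60 + 9 + 7 x 60 + 23 = 872.
872 mod 720 = 152 minutes = 2:32.
Now compute the angle at 2:32:
Hour hand: 2 x 30 + 32 x 0.5 = 76 degrees
Minute hand: 32 x 6 = 192 degrees
Difference: |76 - 192| = 116 degrees
The angle is 116 degrees

Final answer: 116 degrees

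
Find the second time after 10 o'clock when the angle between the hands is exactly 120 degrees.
At t minutes past 10:00, the hour hand is at 30 x 10 + 0.5t degrees and the minute hand is at 6t degrees.
The smaller angle between them is 120 degrees when |30H - 5.5t| = 120 or |30H - 5.5t| = 240.
With H = 10, solve 30 x 10 - 5.5t = +/- target for each target:
  t = (30 x 10 - 120) / 5.5 = 32.73
  t = (30 x 10 + 120) / 5.5 = 76.36 (outside (0, 60))
  t = (30 x 10 - 240) / 5.5 = 10.91
  t = (30 x 10 + 240) / 5.5 = 98.18 (outside (0, 60))
Valid solutions in (0, 60): {10.91, 32.73} minutes.
The second occurrence is t = 32.73 minutes.
The hands form a 120-degree angle at 32.73 minutes past 10:00.

Final answer: 32.73 minutes past 10:00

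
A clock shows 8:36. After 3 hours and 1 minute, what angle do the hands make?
First find the time 3 hours and 1 minute after 8:36.
Total minutes: 8 x 60 + 36 + 3 x 60 + 1 = 697.
697 mod 720 = 697 minutes = 11:37.
Now compute the angle at 11:37:
Hour hand: 11 x 30 + 37 x 0.5 = 348.5 degrees
Minute hand: 37 x 6 = 222 degrees
Difference: |348.5 - 222| = 126.5 degrees
The angle is 126.5 degrees

Final answer: 126.5 degrees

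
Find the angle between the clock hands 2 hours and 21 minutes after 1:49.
First find the time 2 hours and 21 minutes after 1:49.
Total minutes: 1 x 60 + 49 + 2 x 60 + 21 = 250.
250 mod 720 = 250 minutes = 4:10.
Now compute the angle at 4:10:
Hour hand: 4 x 30 + 10 x 0.5 = 125 degrees
Minute hand: 10 x 6 = 60 degrees
Difference: |125 - 60| = 65 degrees
The angle is 65 degrees

Final answer: 65 degrees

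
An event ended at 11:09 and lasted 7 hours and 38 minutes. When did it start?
Starting time: 11:09 = 669 total minutes past 12:00
Subtracting: 7 hours and 38 minutes = 458 minutes
669 - 458 = 211 minutes
= 3 hours and 31 minutes past 12:00 = 3:31

Final answer: 3:31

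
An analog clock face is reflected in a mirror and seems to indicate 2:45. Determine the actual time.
Reflection across the vertical (12-6) axis maps a hand at angle A degrees to (360 - A) degrees, which sends a reading of T minutes past 12:00 to (720 - T) minutes past 12:00.
Mirror reads 2:45 = 165 minutes past 12:00.
Actual time: (720 - 165) mod 720 = 555 minutes = 9:15.

Final answer: 9:15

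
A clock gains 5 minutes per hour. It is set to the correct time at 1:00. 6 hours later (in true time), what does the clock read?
For every 60 true minutes, the faulty clock advances 60 + 5 = 65 minutes.
True elapsed: 6 hours = 360 minutes.
Faulty clock advances: 360 x 65/60 = 390 minutes (drift: 30 minutes ahead).
Shown time: 1:00 + 390 minutes = 7:30.

Final answer: 7:30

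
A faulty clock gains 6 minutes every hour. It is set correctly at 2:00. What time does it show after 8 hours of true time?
For every 60 true minutes, the faulty clock advances 60 + 6 = 66 minutes.
True elapsed: 8 hours = 480 minutes.
Faulty clock advances: 480 x 66/60 = 528 minutes (drift: 48 minutes ahead).
Shown time: 2:00 + 528 minutes = 10:48.

Final answer: 10:48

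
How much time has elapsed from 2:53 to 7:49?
From 2:53 to 7:49:
(7 x 60 + 49) - (2 x 60 + 53) = 469 - 173 = 296 minutes
= 4 hours and 56 minutes

Final answer: 4 hours and 56 minutes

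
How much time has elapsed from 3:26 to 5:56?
From 3:26 to 5:56:
(5 x 60 + 56) - (3 x 60 + 26) = 356 - 206 = 150 minutes
= 2 hours and 30 minutes

Final answer: 2 hours and 30 minutes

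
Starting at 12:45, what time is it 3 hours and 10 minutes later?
Starting time: 12:45
Adding 10 minutes to 45 minutes: 45 + 10 = 55 minutes
Adding 3 hours: 12 + 3 = 15 - 12 = 3
Final time: 3:55

Final answer: 3:55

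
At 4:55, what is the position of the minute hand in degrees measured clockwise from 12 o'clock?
The minute hand moves 6 degrees per minute.
At 4:55: 55 x 6 = 330 degrees

Final answer: 330 degrees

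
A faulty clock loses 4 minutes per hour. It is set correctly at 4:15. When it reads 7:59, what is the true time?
For every 60 true minutes, the faulty clock advances 56 minutes, so 1 faulty-clock minute corresponds to 60/56 true minutes.
From 4:15 to 7:59 on the faulty dial is 224 minutes.
True elapsed: 224 x 60/56 = 240 minutes = 4 hours.
True time: 4:15 + 4 hours = 8:15.

Final answer: 8:15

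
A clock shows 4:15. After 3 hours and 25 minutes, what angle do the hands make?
First find the time 3 hours and 25 minutes after 4:15.
Total minutes: 4 x 60 + 15 + 3 x 60 + 25 = 460.
460 mod 720 = 460 minutes = 7:40.
Now compute the angle at 7:40:
Hour hand: 7 x 30 + 40 x 0.5 = 230 degrees
Minute hand: 40 x 6 = 240 degrees
Difference: |230 - 240| = 10 degrees
The angle is 10 degrees

Final answer: 10 degrees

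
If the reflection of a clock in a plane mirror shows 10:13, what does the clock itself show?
Reflection across the vertical (12-6) axis maps a hand at angle A degrees to (360 - A) degrees, which sends a reading of T minutes past 12:00 to (720 - T) minutes past 12:00.
Mirror reads 10:13 = 613 minutes past 12:00.
Actual time: (720 - 613) mod 720 = 107 minutes = 1:47.

Final answer: 1:47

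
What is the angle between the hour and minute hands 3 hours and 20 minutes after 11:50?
First find the time 3 hours and 20 minutes after 11:50.
Total minutes: 11 x 60 + 50 + 3 x 60 + 20 = 910.
910 mod 720 = 190 minutes = 3:10.
Now compute the angle at 3:10:
Hour hand: 3 x 30 + 10 x 0.5 = 95 degrees
Minute hand: 10 x 6 = 60 degrees
Difference: |95 - 60| = 35 degrees
The angle is 35 degrees

Final answer: 35 degrees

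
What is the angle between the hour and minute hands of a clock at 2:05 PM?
Hour hand position: 2 x 30 + 5 x 0.5 = 62.5 degrees
Minute hand position: 5 x 6 = 30 degrees
Difference: |62.5 - 30| = 32.5 degrees
The angle between the hands is 32.5 degrees

Final answer: 32.5 degrees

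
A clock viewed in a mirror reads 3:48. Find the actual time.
Reflection across the vertical (12-6) axis maps a hand at angle A degrees to (360 - A) degrees, which sends a reading of T minutes past 12:00 to (720 - T) minutes past 12:00.
Mirror reads 3:48 = 228 minutes past 12:00.
Actual time: (720 - 228) mod 720 = 492 minutes = 8:12.

Final answer: 8:12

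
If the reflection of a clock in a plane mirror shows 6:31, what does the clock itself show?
Reflection across the vertical (12-6) axis maps a hand at angle A degrees to (360 - A) degrees, which sends a reading of T minutes past 12:00 to (720 - T) minutes past 12:00.
Mirror reads 6:31 = 391 minutes past 12:00.
Actual time: (720 - 391) mod 720 = 329 minutes = 5:29.

Final answer: 5:29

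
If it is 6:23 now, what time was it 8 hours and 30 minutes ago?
Starting time: 6:23 = 383 total minutes past 12:00
Subtracting: 8 hours and 30 minutes = 510 minutes
383 - 510 = -127 (negative, add 12 hours = 720) = 593 minutes
= 9 hours and 53 minutes past 12:00 = 9:53

Final answer: 9:53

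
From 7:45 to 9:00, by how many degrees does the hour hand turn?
The hour hand moves 0.5 degrees per minute.
Time elapsed: 9:00 - 7:45 = 75 minutes
Angular displacement: 75 x 0.5 = 37.5 degrees

Final answer: 37.5 degrees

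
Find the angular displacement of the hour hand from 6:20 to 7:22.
The hour hand moves 0.5 degrees per minute.
Time elapsed: 7:22 - 6:20 = 62 minutes
Angular displacement: 62 x 0.5 = 31 degrees

Final answer: 31 degrees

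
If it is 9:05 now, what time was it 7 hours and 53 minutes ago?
Starting time: 9:05 = 545 total minutes past 12:00
Subtracting: 7 hours and 53 minutes = 473 minutes
545 - 473 = 72 minutes
= 1 hour and 12 minutes past 12:00 = 1:12

Final answer: 1:12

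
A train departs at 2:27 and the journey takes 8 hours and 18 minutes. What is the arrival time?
Starting time: 2:27
Adding 18 minutes to 27 minutes: 27 + 18 = 45 minutes
Adding 8 hours: 2 + 8 = 10
Final time: 10:45

Final answer: 10:45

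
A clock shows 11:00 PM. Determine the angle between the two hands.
Hour hand position: 11 x 30 + 0 x 0.5 = 330 degrees
Minute hand position: 0 x 6 = 0 degrees
Difference: |330 - 0| = 330 degrees
Since 330 > 180, the smaller angle is 360 - 330 = 30 degrees

Final answer: 30 degrees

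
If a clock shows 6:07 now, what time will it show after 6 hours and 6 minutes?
Starting time: 6:07
Adding 6 minutes to 7 minutes: 7 + 6 = 13 minutes
Adding 6 hours: 6 + 6 = 12
Final time: 12:13

Final answer: 12:13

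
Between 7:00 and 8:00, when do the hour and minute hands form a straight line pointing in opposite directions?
For hands to be 180 degrees apart: |30H - 5.5t| = 180
With H = 7: t = (30 x 7 + 180)/5.5 = 70.91 or t = (30 x 7 - 180)/5.5 = 5.45
First valid solution (0 < t < 60): t = 5.45 minutes
The hands are opposite at 5.45 minutes past 7:00.

Final answer: 5.45 minutes past 7:00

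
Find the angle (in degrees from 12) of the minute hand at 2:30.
The minute hand moves 6 degrees per minute.
At 2:30: 30 x 6 = 180 degrees

Final answer: 180 degrees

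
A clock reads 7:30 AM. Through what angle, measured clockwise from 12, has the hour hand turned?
The hour hand moves 30 degrees per hour and 0.5 degrees per minute.
At 7:30: (7) x 30 + 30 x 0.5 = 210 + 15 = 225 degrees

Final answer: 225 degrees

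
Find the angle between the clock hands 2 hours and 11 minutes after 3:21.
First find the time 2 hours and 11 minutes after 3:21.
Total minutes: 3 x 60 + 21 + 2 x 60 + 11 = 332.
332 mod 720 = 332 minutes = 5:32.
Now compute the angle at 5:32:
Hour hand: 5 x 30 + 32 x 0.5 = 166 degrees
Minute hand: 32 x 6 = 192 degrees
Difference: |166 - 192| = 26 degrees
The angle is 26 degrees

Final answer: 26 degrees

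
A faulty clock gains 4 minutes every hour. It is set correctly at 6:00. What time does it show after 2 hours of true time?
For every 60 true minutes, the faulty clock advances 60 + 4 = 64 minutes.
True elapsed: 2 hours = 120 minutes.
Faulty clock advances: 120 x 64/60 = 128 minutes (drift: 8 minutes ahead).
Shown time: 6:00 + 128 minutes = 8:08.

Final answer: 8:08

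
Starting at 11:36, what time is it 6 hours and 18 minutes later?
Starting time: 11:36
Adding 18 minutes to 36 minutes: 36 + 18 = 54 minutes
Adding 6 hours: 11 + 6 = 17 - 12 = 5
Final time: 5:54

Final answer: 5:54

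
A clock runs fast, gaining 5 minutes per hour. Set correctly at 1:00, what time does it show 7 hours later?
For every 60 true minutes, the faulty clock advances 60 + 5 = 65 minutes.
True elapsed: 7 hours = 420 minutes.
Faulty clock advances: 420 x 65/60 = 455 minutes (drift: 35 minutes ahead).
Shown time: 1:00 + 455 minutes = 8:35.

Final answer: 8:35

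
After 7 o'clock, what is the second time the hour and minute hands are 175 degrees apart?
At t minutes past 7:00, the hour hand is at 30 x 7 + 0.5t degrees and the minute hand is at 6t degrees.
The smaller angle between them is 175 degrees when |30H - 5.5t| = 175 or |30H - 5.5t| = 185.
With H = 7, solve 30 x 7 - 5.5t = +/- target for each target:
  t = (30 x 7 - 175) / 5.5 = 6.36
  t = (30 x 7 + 175) / 5.5 = 70 (outside (0, 60))
  t = (30 x 7 - 185) / 5.5 = 4.55
  t = (30 x 7 + 185) / 5.5 = 71.82 (outside (0, 60))
Valid solutions in (0, 60): {4.55, 6.36} minutes.
The second occurrence is t = 6.36 minutes.
The hands form a 175-degree angle at 6.36 minutes past 7:00.

Final answer: 6.36 minutes past 7:00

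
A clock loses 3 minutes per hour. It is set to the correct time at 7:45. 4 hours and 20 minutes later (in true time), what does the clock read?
For every 60 true minutes, the faulty clock advances 60 - 3 = 57 minutes.
True elapsed: 4 hours and 20 minutes = 260 minutes.
Faulty clock advances: 260 x 57/60 = 247 minutes (drift: 13 minutes behind).
Shown time: 7:45 + 247 minutes = 11:52.

Final answer: 11:52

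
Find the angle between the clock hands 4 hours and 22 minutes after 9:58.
First find the time 4 hours and 22 minutes after 9:58.
Total minutes: 9 x 60 + 58 + 4 x 60 + 22 = 860.
860 mod 720 = 140 minutes = 2:20.
Now compute the angle at 2:20:
Hour hand: 2 x 30 + 20 x 0.5 = 70 degrees
Minute hand: 20 x 6 = 120 degrees
Difference: |70 - 120| = 50 degrees
The angle is 50 degrees

Final answer: 50 degrees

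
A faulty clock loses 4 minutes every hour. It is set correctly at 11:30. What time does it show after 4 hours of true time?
For every 60 true minutes, the faulty clock advances 60 - 4 = 56 minutes.
True elapsed: 4 hours = 240 minutes.
Faulty clock advances: 240 x 56/60 = 224 minutes (drift: 16 minutes behind).
Shown time: 11:30 + 224 minutes = 3:14.

Final answer: 3:14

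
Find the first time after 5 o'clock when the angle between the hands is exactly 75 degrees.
At t minutes past 5:00, the hour hand is at 30 x 5 + 0.5t degrees and the minute hand is at 6t degrees.
The smaller angle between them is 75 degrees when |30H - 5.5t| = 75 or |30H - 5.5t| = 285.
With H = 5, solve 30 x 5 - 5.5t = +/- target for each target:
  t = (30 x 5 - 75) / 5.5 = 13.64
  t = (30 x 5 + 75) / 5.5 = 40.91
  t = (30 x 5 - 285) / 5.5 = -24.55 (outside (0, 60))
  t = (30 x 5 + 285) / 5.5 = 79.09 (outside (0, 60))
Valid solutions in (0, 60): {13.64, 40.91} minutes.
The first occurrence is t = 13.64 minutes.
The hands form a 75-degree angle at 13.64 minutes past 5:00.

Final answer: 13.64 minutes past 5:00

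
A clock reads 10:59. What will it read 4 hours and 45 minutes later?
Starting time: 10:59
Adding 45 minutes to 59 minutes: 59 + 45 = 104 minutes = 1 hour and 44 minutes
Adding 4 hours: 10 + 4 + 1 (carry) = 15 - 12 = 3
Final time: 3:44

Final answer: 3:44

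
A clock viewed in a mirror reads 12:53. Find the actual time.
Reflection across the vertical (12-6) axis maps a hand at angle A degrees to (360 - A) degrees, which sends a reading of T minutes past 12:00 to (720 - T) minutes past 12:00.
Mirror reads 12:53 = 53 minutes past 12:00.
Actual time: (720 - 53) mod 720 = 667 minutes = 11:07.

Final answer: 11:07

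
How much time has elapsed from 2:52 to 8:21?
From 2:52 to 8:21:
(8 x 60 + 21) - (2 x 60 + 52) = 501 - 172 = 329 minutes
= 5 hours and 29 minutes

Final answer: 5 hours and 29 minutes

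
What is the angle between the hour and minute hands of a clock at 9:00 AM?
Hour hand position: 9 x 30 + 0 x 0.5 = 270 degrees
Minute hand position: 0 x 6 = 0 degrees
Difference: |270 - 0| = 270 degrees
Since 270 > 180, the smaller angle is 360 - 270 = 90 degrees

Final answer: 90 degrees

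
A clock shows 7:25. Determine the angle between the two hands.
Hour hand position: 7 x 30 + 25 x 0.5 = 222.5 degrees
Minute hand position: 25 x 6 = 150 degrees
Difference: |222.5 - 150| = 72.5 degrees
The angle between the hands is 72.5 degrees

Final answer: 72.5 degrees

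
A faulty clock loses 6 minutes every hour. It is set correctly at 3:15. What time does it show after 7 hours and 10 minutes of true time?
For every 60 true minutes, the faulty clock advances 60 - 6 = 54 minutes.
True elapsed: 7 hours and 10 minutes = 430 minutes.
Faulty clock advances: 430 x 54/60 = 387 minutes (drift: 43 minutes behind).
Shown time: 3:15 + 387 minutes = 9:42.

Final answer: 9:42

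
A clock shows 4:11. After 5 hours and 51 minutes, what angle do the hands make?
First find the time 5 hours and 51 minutes after 4:11.
Total minutes: 4 x 60 + 11 + 5 x 60 + 51 = 602.
602 mod 720 = 602 minutes = 10:02.
Now compute the angle at 10:02:
Hour hand: 10 x 30 + 2 x 0.5 = 301 degrees
Minute hand: 2 x 6 = 12 degrees
Difference: |301 - 12| = 289 degrees
Smaller angle: 360 - 289 = 71 degrees

Final answer: 71 degrees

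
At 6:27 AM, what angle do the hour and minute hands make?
Hour hand position: 6 x 30 + 27 x 0.5 = 193.5 degrees
Minute hand position: 27 x 6 = 162 degrees
Difference: |193.5 - 162| = 31.5 degrees
The angle between the hands is 31.5 degrees

Final answer: 31.5 degrees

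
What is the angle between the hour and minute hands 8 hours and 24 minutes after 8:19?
First find the time 8 hours and 24 minutes after 8:19.
Total minutes: 8 x 60 + 19 + 8 x 60 + 24 = 1003.
1003 mod 720 = 283 minutes = 4:43.
Now compute the angle at 4:43:
Hour hand: 4 x 30 + 43 x 0.5 = 141.5 degrees
Minute hand: 43 x 6 = 258 degrees
Difference: |141.5 - 258| = 116.5 degrees
The angle is 116.5 degrees

Final answer: 116.5 degrees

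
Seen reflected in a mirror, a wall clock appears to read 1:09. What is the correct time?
Reflection across the vertical (12-6) axis maps a hand at angle A degrees to (360 - A) degrees, which sends a reading of T minutes past 12:00 to (720 - T) minutes past 12:00.
Mirror reads 1:09 = 69 minutes past 12:00.
Actual time: (720 - 69) mod 720 = 651 minutes = 10:51.

Final answer: 10:51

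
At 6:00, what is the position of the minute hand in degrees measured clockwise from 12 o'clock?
The minute hand moves 6 degrees per minute.
At 6:00: 0 x 6 = 0 degrees

Final answer: 0 degrees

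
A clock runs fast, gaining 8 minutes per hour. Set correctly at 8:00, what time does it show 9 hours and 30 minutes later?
For every 60 true minutes, the faulty clock advances 60 + 8 = 68 minutes.
True elapsed: 9 hours and 30 minutes = 570 minutes.
Faulty clock advances: 570 x 68/60 = 646 minutes (drift: 76 minutes ahead).
Shown time: 8:00 + 646 minutes = 6:46.

Final answer: 6:46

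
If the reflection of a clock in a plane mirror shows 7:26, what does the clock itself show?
Reflection across the vertical (12-6) axis maps a hand at angle A degrees to (360 - A) degrees, which sends a reading of T minutes past 12:00 to (720 - T) minutes past 12:00.
Mirror reads 7:26 = 446 minutes past 12:00.
Actual time: (720 - 446) mod 720 = 274 minutes = 4:34.

Final answer: 4:34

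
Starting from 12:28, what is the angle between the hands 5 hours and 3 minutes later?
First find the time 5 hours and 3 minutes after 12:28.
Total minutes: 12 x 60 + 28 + 5 x 60 + 3 = 1051.
1051 mod 720 = 331 minutes = 5:31.
Now compute the angle at 5:31:
Hour hand: 5 x 30 + 31 x 0.5 = 165.5 degrees
Minute hand: 31 x 6 = 186 degrees
Difference: |165.5 - 186| = 20.5 degrees
The angle is 20.5 degrees

Final answer: 20.5 degrees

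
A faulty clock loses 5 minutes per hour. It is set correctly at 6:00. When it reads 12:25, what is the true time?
For every 60 true minutes, the faulty clock advances 55 minutes, so 1 faulty-clock minute corresponds to 60/55 true minutes.
From 6:00 to 12:25 on the faulty dial is 385 minutes.
True elapsed: 385 x 60/55 = 420 minutes = 7 hours.
True time: 6:00 + 7 hours = 1:00.

Final answer: 1:00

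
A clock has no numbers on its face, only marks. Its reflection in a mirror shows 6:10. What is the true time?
Reflection across the vertical (12-6) axis maps a hand at angle A degrees to (360 - A) degrees, which sends a reading of T minutes past 12:00 to (720 - T) minutes past 12:00.
Mirror reads 6:10 = 370 minutes past 12:00.
Actual time: (720 - 370) mod 720 = 350 minutes = 5:50.

Final answer: 5:50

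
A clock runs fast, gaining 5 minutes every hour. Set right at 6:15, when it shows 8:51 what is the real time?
For every 60 true minutes, the faulty clock advances 65 minutes, so 1 faulty-clock minute corresponds to 60/65 true minutes.
From 6:15 to 8:51 on the faulty dial is 156 minutes.
True elapsed: 156 x 60/65 = 144 minutes = 2 hours and 24 minutes.
True time: 6:15 + 2 hours and 24 minutes = 8:39.

Final answer: 8:39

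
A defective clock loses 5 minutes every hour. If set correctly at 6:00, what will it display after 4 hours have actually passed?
For every 60 true minutes, the faulty clock advances 60 - 5 = 55 minutes.
True elapsed: 4 hours = 240 minutes.
Faulty clock advances: 240 x 55/60 = 220 minutes (drift: 20 minutes behind).
Shown time: 6:00 + 220 minutes = 9:40.

Final answer: 9:40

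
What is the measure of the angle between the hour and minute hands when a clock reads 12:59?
Hour hand position: 0 x 30 + 59 x 0.5 = 29.5 degrees
Minute hand position: 59 x 6 = 354 degrees
Difference: |29.5 - 354| = 324.5 degrees
Since 324.5 > 180, the smaller angle is 360 - 324.5 = 35.5 degrees

Final answer: 35.5 degrees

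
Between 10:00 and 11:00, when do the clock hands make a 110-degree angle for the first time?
At t minutes past 10:00, the hour hand is at 30 x 10 + 0.5t degrees and the minute hand is at 6t degrees.
The smaller angle between them is 110 degrees when |30H - 5.5t| = 110 or |30H - 5.5t| = 250.
With H = 10, solve 30 x 10 - 5.5t = +/- target for each target:
  t = (30 x 10 - 110) / 5.5 = 34.55
  t = (30 x 10 + 110) / 5.5 = 74.55 (outside (0, 60))
  t = (30 x 10 - 250) / 5.5 = 9.09
  t = (30 x 10 + 250) / 5.5 = 100 (outside (0, 60))
Valid solutions in (0, 60): {9.09, 34.55} minutes.
The first occurrence is t = 9.09 minutes.
The hands form a 110-degree angle at 9.09 minutes past 10:00.

Final answer: 9.09 minutes past 10:00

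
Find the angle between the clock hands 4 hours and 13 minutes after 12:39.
First find the time 4 hours and 13 minutes after 12:39.
Total minutes: 12 x 60 + 39 + 4 x 60 + 13 = 1012.
1012 mod 720 = 292 minutes = 4:52.
Now compute the angle at 4:52:
Hour hand: 4 x 30 + 52 x 0.5 = 146 degrees
Minute hand: 52 x 6 = 312 degrees
Difference: |146 - 312| = 166 degrees
The angle is 166 degrees

Final answer: 166 degrees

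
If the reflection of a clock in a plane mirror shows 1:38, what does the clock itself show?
Reflection across the vertical (12-6) axis maps a hand at angle A degrees to (360 - A) degrees, which sends a reading of T minutes past 12:00 to (720 - T) minutes past 12:00.
Mirror reads 1:38 = 98 minutes past 12:00.
Actual time: (720 - 98) mod 720 = 622 minutes = 10:22.

Final answer: 10:22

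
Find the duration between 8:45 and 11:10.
From 8:45 to 11:10:
(11 x 60 + 10) - (8 x 60 + 45) = 670 - 525 = 145 minutes
= 2 hours and 25 minutes

Final answer: 2 hours and 25 minutes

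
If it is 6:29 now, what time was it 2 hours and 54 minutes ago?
Starting time: 6:29 = 389 total minutes past 12:00
Subtracting: 2 hours and 54 minutes = 174 minutes
389 - 174 = 215 minutes
= 3 hours and 35 minutes past 12:00 = 3:35

Final answer: 3:35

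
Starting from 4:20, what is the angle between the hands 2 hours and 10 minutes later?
First find the time 2 hours and 10 minutes after 4:20.
Total minutes: 4 x 60 + 20 + 2 x 60 + 10 = 390.
390 mod 720 = 390 minutes = 6:30.
Now compute the angle at 6:30:
Hour hand: 6 x 30 + 30 x 0.5 = 195 degrees
Minute hand: 30 x 6 = 180 degrees
Difference: |195 - 180| = 15 degrees
The angle is 15 degrees

Final answer: 15 degrees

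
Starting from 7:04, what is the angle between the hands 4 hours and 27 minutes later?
First find the time 4 hours and 27 minutes after 7:04.
Total minutes: 7 x 60 + 4 + 4 x 60 + 27 = 691.
691 mod 720 = 691 minutes = 11:31.
Now compute the angle at 11:31:
Hour hand: 11 x 30 + 31 x 0.5 = 345.5 degrees
Minute hand: 31 x 6 = 186 degrees
Difference: |345.5 - 186| = 159.5 degrees
The angle is 159.5 degrees

Final answer: 159.5 degrees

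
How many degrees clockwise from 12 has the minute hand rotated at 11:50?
The minute hand moves 6 degrees per minute.
At 11:50: 50 x 6 = 300 degrees

Final answer: 300 degrees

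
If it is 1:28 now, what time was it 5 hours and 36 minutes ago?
Starting time: 1:28 = 88 total minutes past 12:00
Subtracting: 5 hours and 36 minutes = 336 minutes
88 - 336 = -248 (negative, add 12 hours = 720) = 472 minutes
= 7 hours and 52 minutes past 12:00 = 7:52

Final answer: 7:52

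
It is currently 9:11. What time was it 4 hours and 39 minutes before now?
Starting time: 9:11 = 551 total minutes past 12:00
Subtracting: 4 hours and 39 minutes = 279 minutes
551 - 279 = 272 minutes
= 4 hours and 32 minutes past 12:00 = 4:32

Final answer: 4:32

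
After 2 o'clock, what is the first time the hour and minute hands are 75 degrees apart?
At t minutes past 2:00, the hour hand is at 30 x 2 + 0.5t degrees and the minute hand is at 6t degrees.
The smaller angle between them is 75 degrees when |30H - 5.5t| = 75 or |30H - 5.5t| = 285.
With H = 2, solve 30 x 2 - 5.5t = +/- target for each target:
  t = (30 x 2 - 75) / 5.5 = -2.73 (outside (0, 60))
  t = (30 x 2 + 75) / 5.5 = 24.55
  t = (30 x 2 - 285) / 5.5 = -40.91 (outside (0, 60))
  t = (30 x 2 + 285) / 5.5 = 62.73 (outside (0, 60))
Valid solutions in (0, 60): {24.55} minutes.
The first occurrence is t = 24.55 minutes.
The hands form a 75-degree angle at 24.55 minutes past 2:00.

Final answer: 24.55 minutes past 2:00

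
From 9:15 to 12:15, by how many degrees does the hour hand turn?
The hour hand moves 0.5 degrees per minute.
Time elapsed: 12:15 - 9:15 = 180 minutes
Angular displacement: 180 x 0.5 = 90 degrees

Final answer: 90 degrees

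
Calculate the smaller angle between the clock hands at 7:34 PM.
Hour hand position: 7 x 30 + 34 x 0.5 = 227 degrees
Minute hand position: 34 x 6 = 204 degrees
Difference: |227 - 204| = 23 degrees
The angle between the hands is 23 degrees

Final answer: 23 degrees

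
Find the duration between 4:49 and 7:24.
From 4:49 to 7:24:
(7 x 60 + 24) - (4 x 60 + 49) = 444 - 289 = 155 minutes
= 2 hours and 35 minutes

Final answer: 2 hours and 35 minutes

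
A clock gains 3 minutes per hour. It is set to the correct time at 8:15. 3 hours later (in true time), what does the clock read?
For every 60 true minutes, the faulty clock advances 60 + 3 = 63 minutes.
True elapsed: 3 hours = 180 minutes.
Faulty clock advances: 180 x 63/60 = 189 minutes (drift: 9 minutes ahead).
Shown time: 8:15 + 189 minutes = 11:24.

Final answer: 11:24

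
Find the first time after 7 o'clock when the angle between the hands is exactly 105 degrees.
At t minutes past 7:00, the hour hand is at 30 x 7 + 0.5t degrees and the minute hand is at 6t degrees.
The smaller angle between them is 105 degrees when |30H - 5.5t| = 105 or |30H - 5.5t| = 255.
With H = 7, solve 30 x 7 - 5.5t = +/- target for each target:
  t = (30 x 7 - 105) / 5.5 = 19.09
  t = (30 x 7 + 105) / 5.5 = 57.27
  t = (30 x 7 - 255) / 5.5 = -8.18 (outside (0, 60))
  t = (30 x 7 + 255) / 5.5 = 84.55 (outside (0, 60))
Valid solutions in (0, 60): {19.09, 57.27} minutes.
The first occurrence is t = 19.09 minutes.
The hands form a 105-degree angle at 19.09 minutes past 7:00.

Final answer: 19.09 minutes past 7:00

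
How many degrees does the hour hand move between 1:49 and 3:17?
The hour hand moves 0.5 degrees per minute.
Time elapsed: 3:17 - 1:49 = 88 minutes
Angular displacement: 88 x 0.5 = 44 degrees

Final answer: 44 degrees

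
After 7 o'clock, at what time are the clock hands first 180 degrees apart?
For hands to be 180 degrees apart: |30H - 5.5t| = 180
With H = 7: t = (30 x 7 + 180)/5.5 = 70.91 or t = (30 x 7 - 180)/5.5 = 5.45
First valid solution (0 < t < 60): t = 5.45 minutes
The hands are opposite at 5.45 minutes past 7:00.

Final answer: 5.45 minutes past 7:00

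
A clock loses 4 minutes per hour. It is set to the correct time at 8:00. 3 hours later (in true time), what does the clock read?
For every 60 true minutes, the faulty clock advances 60 - 4 = 56 minutes.
True elapsed: 3 hours = 180 minutes.
Faulty clock advances: 180 x 56/60 = 168 minutes (drift: 12 minutes behind).
Shown time: 8:00 + 168 minutes = 10:48.

Final answer: 10:48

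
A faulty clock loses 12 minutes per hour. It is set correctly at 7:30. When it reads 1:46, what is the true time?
For every 60 true minutes, the faulty clock advances 48 minutes, so 1 faulty-clock minute corresponds to 60/48 true minutes.
From 7:30 to 1:46 on the faulty dial is 376 minutes.
True elapsed: 376 x 60/48 = 470 minutes = 7 hours and 50 minutes.
True time: 7:30 + 7 hours and 50 minutes = 3:20.

Final answer: 3:20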